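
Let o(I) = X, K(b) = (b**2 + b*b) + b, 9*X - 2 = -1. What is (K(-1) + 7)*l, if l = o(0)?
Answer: 8/9 ≈ 0.88889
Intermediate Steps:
X = 1/9 (X = 2/9 + (1/9)*(-1) = 2/9 - 1/9 = 1/9 ≈ 0.11111)
K(b) = b + 2*b**2 (K(b) = (b**2 + b**2) + b = 2*b**2 + b = b + 2*b**2)
o(I) = 1/9
l = 1/9 ≈ 0.11111
(K(-1) + 7)*l = (-(1 + 2*(-1)) + 7)*(1/9) = (-(1 - 2) + 7)*(1/9) = (-1*(-1) + 7)*(1/9) = (1 + 7)*(1/9) = 8*(1/9) = 8/9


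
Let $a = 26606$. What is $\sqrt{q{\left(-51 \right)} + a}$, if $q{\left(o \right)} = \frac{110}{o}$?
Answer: $\frac{2 \sqrt{17299149}}{51} \approx 163.11$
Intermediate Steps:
$\sqrt{q{\left(-51 \right)} + a} = \sqrt{\frac{110}{-51} + 26606} = \sqrt{110 \left(- \frac{1}{51}\right) + 26606} = \sqrt{- \frac{110}{51} + 26606} = \sqrt{\frac{1356796}{51}} = \frac{2 \sqrt{17299149}}{51}$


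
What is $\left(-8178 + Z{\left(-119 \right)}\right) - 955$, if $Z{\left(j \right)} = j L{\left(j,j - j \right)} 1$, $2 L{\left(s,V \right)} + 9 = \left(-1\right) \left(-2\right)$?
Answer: $- \frac{17433}{2} \approx -8716.5$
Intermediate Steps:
$L{\left(s,V \right)} = - \frac{7}{2}$ ($L{\left(s,V \right)} = - \frac{9}{2} + \frac{\left(-1\right) \left(-2\right)}{2} = - \frac{9}{2} + \frac{1}{2} \cdot 2 = - \frac{9}{2} + 1 = - \frac{7}{2}$)
$Z{\left(j \right)} = - \frac{7 j}{2}$ ($Z{\left(j \right)} = j \left(- \frac{7}{2}\right) 1 = - \frac{7 j}{2} \cdot 1 = - \frac{7 j}{2}$)
$\left(-8178 + Z{\left(-119 \right)}\right) - 955 = \left(-8178 - - \frac{833}{2}\right) - 955 = \left(-8178 + \frac{833}{2}\right) - 955 = - \frac{15523}{2} - 955 = - \frac{17433}{2}$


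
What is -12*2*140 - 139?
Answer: -3499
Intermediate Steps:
-12*2*140 - 139 = -3*8*140 - 139 = -24*140 - 139 = -3360 - 139 = -3499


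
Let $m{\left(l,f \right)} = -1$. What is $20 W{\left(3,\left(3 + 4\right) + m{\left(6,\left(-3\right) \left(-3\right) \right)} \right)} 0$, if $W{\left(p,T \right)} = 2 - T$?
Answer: $0$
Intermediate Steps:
$20 W{\left(3,\left(3 + 4\right) + m{\left(6,\left(-3\right) \left(-3\right) \right)} \right)} 0 = 20 \left(2 - \left(\left(3 + 4\right) - 1\right)\right) 0 = 20 \left(2 - \left(7 - 1\right)\right) 0 = 20 \left(2 - 6\right) 0 = 20 \left(-4\right) 0 = \left(-80\right) 0 = 0$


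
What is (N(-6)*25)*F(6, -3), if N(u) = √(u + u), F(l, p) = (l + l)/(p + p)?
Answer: -100*I*√3 ≈ -173.21*I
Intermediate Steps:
F(l, p) = l/p (F(l, p) = (2*l)/((2*p)) = (2*l)*(1/(2*p)) = l/p)
N(u) = √2*√u (N(u) = √(2*u) = √2*√u)
(N(-6)*25)*F(6, -3) = ((√2*√(-6))*25)*(6/(-3)) = ((√2*(I*√6))*25)*(6*(-⅓)) = ((2*I*√3)*25)*(-2) = (50*I*√3)*(-2) = -100*I*√3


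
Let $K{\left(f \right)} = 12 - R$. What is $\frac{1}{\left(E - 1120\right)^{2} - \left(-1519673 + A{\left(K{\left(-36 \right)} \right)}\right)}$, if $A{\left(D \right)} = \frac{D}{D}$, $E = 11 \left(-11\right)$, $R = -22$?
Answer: $\frac{1}{3059753} \approx 3.2682 \cdot 10^{-7}$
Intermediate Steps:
$K{\left(f \right)} = 34$ ($K{\left(f \right)} = 12 - -22 = 12 + 22 = 34$)
$E = -121$
$A{\left(D \right)} = 1$
$\frac{1}{\left(E - 1120\right)^{2} - \left(-1519673 + A{\left(K{\left(-36 \right)} \right)}\right)} = \frac{1}{\left(-121 - 1120\right)^{2} + \left(1519673 - 1\right)} = \frac{1}{\left(-1241\right)^{2} + \left(1519673 - 1\right)} = \frac{1}{1540081 + 1519672} = \frac{1}{3059753}$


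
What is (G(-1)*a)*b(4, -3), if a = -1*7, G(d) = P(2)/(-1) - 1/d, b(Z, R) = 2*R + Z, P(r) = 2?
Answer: -14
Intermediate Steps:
b(Z, R) = Z + 2*R
G(d) = -2 - 1/d (G(d) = 2/(-1) - 1/d = 2*(-1) - 1/d = -2 - 1/d)
a = -7
(G(-1)*a)*b(4, -3) = ((-2 - 1/(-1))*(-7))*(4 + 2*(-3)) = ((-2 - 1*(-1))*(-7))*(4 - 6) = ((-2 + 1)*(-7))*(-2) = -1*(-7)*(-2) = 7*(-2) = -14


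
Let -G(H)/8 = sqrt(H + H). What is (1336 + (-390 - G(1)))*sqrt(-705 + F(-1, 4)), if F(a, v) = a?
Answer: I*sqrt(706)*(946 + 8*sqrt(2)) ≈ 25436.0*I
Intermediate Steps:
G(H) = -8*sqrt(2)*sqrt(H) (G(H) = -8*sqrt(H + H) = -8*sqrt(2)*sqrt(H))
(1336 + (-390 - G(1)))*sqrt(-705 + F(-1, 4)) = (1336 + (-390 - (-8)*sqrt(2)*sqrt(1)))*sqrt(-705 - 1) = (1336 + (-390 - (-8)*sqrt(2)))*sqrt(-706) = (1336 + (-390 - (-8)*sqrt(2)))*(I*sqrt(706)) = (1336 + (-390 + 8*sqrt(2)))*(I*sqrt(706)) = (946 + 8*sqrt(2))*(I*sqrt(706)) = I*sqrt(706)*(946 + 8*sqrt(2))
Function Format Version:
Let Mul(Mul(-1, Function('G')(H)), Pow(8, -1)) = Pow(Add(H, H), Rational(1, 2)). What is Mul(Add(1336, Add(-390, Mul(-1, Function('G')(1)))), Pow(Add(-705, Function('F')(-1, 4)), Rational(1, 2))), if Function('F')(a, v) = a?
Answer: Mul(I, Pow(706, Rational(1, 2)), Add(946, Mul(8, Pow(2, Rational(1, 2))))) ≈ Mul(25436., I)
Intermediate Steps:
Function('G')(H) = Mul(-8, Pow(2, Rational(1, 2)), Pow(H, Rational(1, 2))) (Function('G')(H) = Mul(-8, Pow(Add(H, H), Rational(1, 2))) = Mul(-8, Pow(Mul(2, H), Rational(1, 2))) = Mul(-8, Mul(Pow(2, Rational(1, 2)), Pow(H, Rational(1, 2)))) = Mul(-8, Pow(2, Rational(1, 2)), Pow(H, Rational(1, 2))))
Mul(Add(1336, Add(-390, Mul(-1, Function('G')(1)))), Pow(Add(-705, Function('F')(-1, 4)), Rational(1, 2))) = Mul(Add(1336, Add(-390, Mul(-1, Mul(-8, Pow(2, Rational(1, 2)), Pow(1, Rational(1, 2)))))), Pow(Add(-705, -1), Rational(1, 2))) = Mul(Add(1336, Add(-390, Mul(-1, Mul(-8, Pow(2, Rational(1, 2)), 1)))), Pow(-706, Rational(1, 2))) = Mul(Add(1336, Add(-390, Mul(-1, Mul(-8, Pow(2, Rational(1, 2)))))), Mul(I, Pow(706, Rational(1, 2)))) = Mul(Add(1336, Add(-390, Mul(8, Pow(2, Rational(1, 2))))), Mul(I, Pow(706, Rational(1, 2)))) = Mul(Add(946, Mul(8, Pow(2, Rational(1, 2)))), Mul(I, Pow(706, Rational(1, 2)))) = Mul(I, Pow(706, Rational(1, 2)), Add(946, Mul(8, Pow(2, Rational(1, 2)))))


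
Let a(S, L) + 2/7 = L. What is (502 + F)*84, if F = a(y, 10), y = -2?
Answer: 42984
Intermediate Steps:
a(S, L) = -2/7 + L
F = 68/7 (F = -2/7 + 10 = 68/7 ≈ 9.7143)
(502 + F)*84 = (502 + 68/7)*84 = (3582/7)*84 = 42984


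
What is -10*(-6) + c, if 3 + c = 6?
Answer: 63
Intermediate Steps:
c = 3 (c = -3 + 6 = 3)
-10*(-6) + c = -10*(-6) + 3 = 60 + 3 = 63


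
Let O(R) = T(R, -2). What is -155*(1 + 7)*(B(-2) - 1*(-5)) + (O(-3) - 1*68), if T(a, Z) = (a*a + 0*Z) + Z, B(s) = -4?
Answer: -1301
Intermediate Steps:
T(a, Z) = Z + a² (T(a, Z) = (a² + 0) + Z = a² + Z = Z + a²)
O(R) = -2 + R²
-155*(1 + 7)*(B(-2) - 1*(-5)) + (O(-3) - 1*68) = -155*(1 + 7)*(-4 - 1*(-5)) + ((-2 + (-3)²) - 1*68) = -1240*(-4 + 5) + ((-2 + 9) - 68) = -1240 + (7 - 68) = -155*8 - 61 = -1240 - 61 = -1301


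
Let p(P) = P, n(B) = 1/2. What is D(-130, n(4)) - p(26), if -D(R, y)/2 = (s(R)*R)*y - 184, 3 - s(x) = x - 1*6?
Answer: 18412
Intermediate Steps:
n(B) = 1/2
s(x) = 9 - x (s(x) = 3 - (x - 1*6) = 3 - (x - 6) = 3 - (-6 + x) = 3 + (6 - x) = 9 - x)
D(R, y) = 368 - 2*R*y*(9 - R) (D(R, y) = -2*(((9 - R)*R)*y - 184) = -2*((R*(9 - R))*y - 184) = -2*(R*y*(9 - R) - 184) = -2*(-184 + R*y*(9 - R)) = 368 - 2*R*y*(9 - R))
D(-130, n(4)) - p(26) = (368 + 2*(-130)*(1/2)*(-9 - 130)) - 1*26 = (368 + 2*(-130)*(1/2)*(-139)) - 26 = (368 + 18070) - 26 = 18438 - 26 = 18412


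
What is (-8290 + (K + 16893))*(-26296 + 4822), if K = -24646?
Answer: 344507382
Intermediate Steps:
(-8290 + (K + 16893))*(-26296 + 4822) = (-8290 + (-24646 + 16893))*(-26296 + 4822) = (-8290 - 7753)*(-21474) = -16043*(-21474) = 344507382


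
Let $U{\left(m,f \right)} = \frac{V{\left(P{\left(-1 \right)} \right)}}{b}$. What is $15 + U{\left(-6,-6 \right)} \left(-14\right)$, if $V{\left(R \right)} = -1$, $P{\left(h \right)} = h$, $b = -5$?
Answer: $\frac{61}{5} \approx 12.2$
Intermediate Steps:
$U{\left(m,f \right)} = \frac{1}{5}$ ($U{\left(m,f \right)} = - \frac{1}{-5} = \left(-1\right) \left(- \frac{1}{5}\right) = \frac{1}{5}$)
$15 + U{\left(-6,-6 \right)} \left(-14\right) = 15 + \frac{1}{5} \left(-14\right) = 15 - \frac{14}{5} = \frac{61}{5}$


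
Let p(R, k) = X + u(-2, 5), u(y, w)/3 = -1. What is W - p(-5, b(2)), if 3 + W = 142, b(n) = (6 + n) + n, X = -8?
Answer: 150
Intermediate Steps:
u(y, w) = -3 (u(y, w) = 3*(-1) = -3)
b(n) = 6 + 2*n
p(R, k) = -11 (p(R, k) = -8 - 3 = -11)
W = 139 (W = -3 + 142 = 139)
W - p(-5, b(2)) = 139 - 1*(-11) = 139 + 11 = 150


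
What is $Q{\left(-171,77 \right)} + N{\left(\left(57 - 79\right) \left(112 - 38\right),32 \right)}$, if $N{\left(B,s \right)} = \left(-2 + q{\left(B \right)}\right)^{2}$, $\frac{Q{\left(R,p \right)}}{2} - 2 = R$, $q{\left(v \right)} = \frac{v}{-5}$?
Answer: $\frac{2609474}{25} \approx 1.0438 \cdot 10^{5}$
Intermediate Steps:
$q{\left(v \right)} = - \frac{v}{5}$ ($q{\left(v \right)} = v \left(- \frac{1}{5}\right) = - \frac{v}{5}$)
$Q{\left(R,p \right)} = 4 + 2 R$
$N{\left(B,s \right)} = \left(-2 - \frac{B}{5}\right)^{2}$
$Q{\left(-171,77 \right)} + N{\left(\left(57 - 79\right) \left(112 - 38\right),32 \right)} = \left(4 + 2 \left(-171\right)\right) + \frac{\left(10 + \left(57 - 79\right) \left(112 - 38\right)\right)^{2}}{25} = \left(4 - 342\right) + \frac{\left(10 - 1628\right)^{2}}{25} = -338 + \frac{\left(10 - 1628\right)^{2}}{25} = -338 + \frac{\left(-1618\right)^{2}}{25} = -338 + \frac{1}{25} \cdot 2617924 = -338 + \frac{2617924}{25} = \frac{2609474}{25}$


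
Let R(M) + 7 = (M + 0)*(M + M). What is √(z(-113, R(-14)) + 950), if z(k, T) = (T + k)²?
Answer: 3*√8326 ≈ 273.74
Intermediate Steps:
R(M) = -7 + 2*M² (R(M) = -7 + (M + 0)*(M + M) = -7 + M*(2*M) = -7 + 2*M²)
√(z(-113, R(-14)) + 950) = √(((-7 + 2*(-14)²) - 113)² + 950) = √(((-7 + 2*196) - 113)² + 950) = √(((-7 + 392) - 113)² + 950) = √((385 - 113)² + 950) = √(272² + 950) = √(73984 + 950) = √74934 = 3*√8326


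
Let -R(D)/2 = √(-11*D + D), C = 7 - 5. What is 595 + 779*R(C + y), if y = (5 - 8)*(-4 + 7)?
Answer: 595 - 1558*√70 ≈ -12440.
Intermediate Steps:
y = -9 (y = -3*3 = -9)
C = 2 (C = 7 - 1*5 = 7 - 5 = 2)
R(D) = -2*√10*√(-D) (R(D) = -2*√(-11*D + D) = -2*√10*√(-D))
595 + 779*R(C + y) = 595 + 779*(-2*√10*√(-(2 - 9))) = 595 + 779*(-2*√10*√(-1*(-7))) = 595 + 779*(-2*√10*√7) = 595 + 779*(-2*√70) = 595 - 1558*√70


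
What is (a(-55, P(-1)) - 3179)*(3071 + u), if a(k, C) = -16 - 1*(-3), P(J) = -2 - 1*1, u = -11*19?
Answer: -9135504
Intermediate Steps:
u = -209
P(J) = -3 (P(J) = -2 - 1 = -3)
a(k, C) = -13 (a(k, C) = -16 + 3 = -13)
(a(-55, P(-1)) - 3179)*(3071 + u) = (-13 - 3179)*(3071 - 209) = -3192*2862 = -9135504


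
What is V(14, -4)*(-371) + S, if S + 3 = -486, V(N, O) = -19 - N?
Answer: 11754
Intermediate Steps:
S = -489 (S = -3 - 486 = -489)
V(14, -4)*(-371) + S = (-19 - 1*14)*(-371) - 489 = (-19 - 14)*(-371) - 489 = -33*(-371) - 489 = 12243 - 489 = 11754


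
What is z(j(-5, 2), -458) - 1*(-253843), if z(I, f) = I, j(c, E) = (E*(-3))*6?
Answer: 253807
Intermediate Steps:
j(c, E) = -18*E (j(c, E) = -3*E*6 = -18*E)
z(j(-5, 2), -458) - 1*(-253843) = -18*2 - 1*(-253843) = -36 + 253843 = 253807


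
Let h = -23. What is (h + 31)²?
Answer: 64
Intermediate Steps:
(h + 31)² = (-23 + 31)² = 8² = 64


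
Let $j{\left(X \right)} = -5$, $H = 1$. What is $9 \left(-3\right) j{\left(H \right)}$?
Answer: $135$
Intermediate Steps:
$9 \left(-3\right) j{\left(H \right)} = 9 \left(-3\right) \left(-5\right) = \left(-27\right) \left(-5\right) = 135$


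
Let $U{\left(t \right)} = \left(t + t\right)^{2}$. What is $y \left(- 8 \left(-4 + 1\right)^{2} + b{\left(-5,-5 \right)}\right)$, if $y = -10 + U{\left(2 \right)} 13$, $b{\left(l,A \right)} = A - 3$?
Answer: $-15840$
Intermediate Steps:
$b{\left(l,A \right)} = -3 + A$ ($b{\left(l,A \right)} = A - 3 = -3 + A$)
$U{\left(t \right)} = 4 t^{2}$ ($U{\left(t \right)} = \left(2 t\right)^{2} = 4 t^{2}$)
$y = 198$ ($y = -10 + 4 \cdot 2^{2} \cdot 13 = -10 + 4 \cdot 4 \cdot 13 = -10 + 16 \cdot 13 = -10 + 208 = 198$)
$y \left(- 8 \left(-4 + 1\right)^{2} + b{\left(-5,-5 \right)}\right) = 198 \left(- 8 \left(-4 + 1\right)^{2} - 8\right) = 198 \left(- 8 \left(-3\right)^{2} - 8\right) = 198 \left(\left(-8\right) 9 - 8\right) = 198 \left(-72 - 8\right) = 198 \left(-80\right) = -15840$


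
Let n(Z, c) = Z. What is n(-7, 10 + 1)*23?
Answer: -161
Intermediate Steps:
n(-7, 10 + 1)*23 = -7*23 = -161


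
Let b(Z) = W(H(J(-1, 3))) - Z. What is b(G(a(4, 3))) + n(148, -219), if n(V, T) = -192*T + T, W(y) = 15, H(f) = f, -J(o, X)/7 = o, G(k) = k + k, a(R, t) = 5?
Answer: 41834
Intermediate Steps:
G(k) = 2*k
J(o, X) = -7*o
b(Z) = 15 - Z
n(V, T) = -191*T
b(G(a(4, 3))) + n(148, -219) = (15 - 2*5) - 191*(-219) = (15 - 1*10) + 41829 = (15 - 10) + 41829 = 5 + 41829 = 41834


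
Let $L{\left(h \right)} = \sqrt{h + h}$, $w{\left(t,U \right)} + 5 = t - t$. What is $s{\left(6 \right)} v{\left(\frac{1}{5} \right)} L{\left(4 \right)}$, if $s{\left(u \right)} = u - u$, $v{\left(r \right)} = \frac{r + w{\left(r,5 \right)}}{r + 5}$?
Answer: $0$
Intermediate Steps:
$w{\left(t,U \right)} = -5$ ($w{\left(t,U \right)} = -5 + \left(t - t\right) = -5 + 0 = -5$)
$v{\left(r \right)} = \frac{-5 + r}{5 + r}$ ($v{\left(r \right)} = \frac{r - 5}{r + 5} = \frac{-5 + r}{5 + r}$)
$s{\left(u \right)} = 0$
$L{\left(h \right)} = \sqrt{2} \sqrt{h}$ ($L{\left(h \right)} = \sqrt{2 h} = \sqrt{2} \sqrt{h}$)
$s{\left(6 \right)} v{\left(\frac{1}{5} \right)} L{\left(4 \right)} = 0 \frac{-5 + \frac{1}{5}}{5 + \frac{1}{5}} \sqrt{2} \sqrt{4} = 0 \frac{-5 + \frac{1}{5}}{5 + \frac{1}{5}} \sqrt{2} \cdot 2 = 0 \frac{1}{\frac{26}{5}} \left(- \frac{24}{5}\right) 2 \sqrt{2} = 0 \cdot \frac{5}{26} \left(- \frac{24}{5}\right) 2 \sqrt{2} = 0 \left(- \frac{12}{13}\right) 2 \sqrt{2} = 0 \cdot 2 \sqrt{2} = 0$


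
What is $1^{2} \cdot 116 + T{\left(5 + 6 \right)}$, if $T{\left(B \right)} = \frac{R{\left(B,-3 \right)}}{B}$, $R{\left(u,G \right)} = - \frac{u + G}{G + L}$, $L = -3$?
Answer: $\frac{3832}{33} \approx 116.12$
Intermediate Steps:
$R{\left(u,G \right)} = - \frac{G + u}{-3 + G}$ ($R{\left(u,G \right)} = - \frac{u + G}{G - 3} = - \frac{G + u}{-3 + G}$)
$T{\left(B \right)} = \frac{- \frac{1}{2} + \frac{B}{6}}{B}$ ($T{\left(B \right)} = \frac{\frac{1}{-3 - 3} \left(\left(-1\right) \left(-3\right) - B\right)}{B} = \frac{\frac{1}{-6} \left(3 - B\right)}{B} = \frac{\left(- \frac{1}{6}\right) \left(3 - B\right)}{B} = \frac{- \frac{1}{2} + \frac{B}{6}}{B}$)
$1^{2} \cdot 116 + T{\left(5 + 6 \right)} = 1^{2} \cdot 116 + \frac{-3 + \left(5 + 6\right)}{6 \left(5 + 6\right)} = 1 \cdot 116 + \frac{-3 + 11}{6 \cdot 11} = 116 + \frac{1}{6} \cdot \frac{1}{11} \cdot 8 = 116 + \frac{4}{33} = \frac{3832}{33}$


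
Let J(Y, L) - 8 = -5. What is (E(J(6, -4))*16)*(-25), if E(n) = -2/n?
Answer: 800/3 ≈ 266.67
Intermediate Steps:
J(Y, L) = 3 (J(Y, L) = 8 - 5 = 3)
(E(J(6, -4))*16)*(-25) = (-2/3*16)*(-25) = (-2*⅓*16)*(-25) = -⅔*16*(-25) = -32/3*(-25) = 800/3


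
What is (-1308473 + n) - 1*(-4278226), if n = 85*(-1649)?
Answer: 2829588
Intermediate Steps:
n = -140165
(-1308473 + n) - 1*(-4278226) = (-1308473 - 140165) - 1*(-4278226) = -1448638 + 4278226 = 2829588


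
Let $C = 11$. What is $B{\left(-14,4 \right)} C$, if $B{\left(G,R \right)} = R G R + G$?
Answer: $-2618$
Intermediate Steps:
$B{\left(G,R \right)} = G + G R^{2}$ ($B{\left(G,R \right)} = G R R + G = G R^{2} + G = G + G R^{2}$)
$B{\left(-14,4 \right)} C = - 14 \left(1 + 4^{2}\right) 11 = - 14 \left(1 + 16\right) 11 = \left(-14\right) 17 \cdot 11 = \left(-238\right) 11 = -2618$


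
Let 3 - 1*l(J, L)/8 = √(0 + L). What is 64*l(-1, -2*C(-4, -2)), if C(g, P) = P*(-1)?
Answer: 1536 - 1024*I ≈ 1536.0 - 1024.0*I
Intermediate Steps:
C(g, P) = -P
l(J, L) = 24 - 8*√L (l(J, L) = 24 - 8*√(0 + L) = 24 - 8*√L)
64*l(-1, -2*C(-4, -2)) = 64*(24 - 8*2*I) = 64*(24 - 16*I) = 1536 - 1024*I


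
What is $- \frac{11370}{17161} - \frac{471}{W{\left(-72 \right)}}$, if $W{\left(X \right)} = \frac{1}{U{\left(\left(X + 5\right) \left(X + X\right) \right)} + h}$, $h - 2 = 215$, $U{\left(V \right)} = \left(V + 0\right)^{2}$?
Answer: $- \frac{752383218837921}{17161} \approx -4.3843 \cdot 10^{10}$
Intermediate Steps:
$U{\left(V \right)} = V^{2}$
$h = 217$ ($h = 2 + 215 = 217$)
$W{\left(X \right)} = \frac{1}{217 + 4 X^{2} \left(5 + X\right)^{2}}$ ($W{\left(X \right)} = \frac{1}{\left(\left(X + 5\right) \left(X + X\right)\right)^{2} + 217} = \frac{1}{\left(\left(5 + X\right) 2 X\right)^{2} + 217} = \frac{1}{\left(2 X \left(5 + X\right)\right)^{2} + 217} = \frac{1}{4 X^{2} \left(5 + X\right)^{2} + 217} = \frac{1}{217 + 4 X^{2} \left(5 + X\right)^{2}}$)
$- \frac{11370}{17161} - \frac{471}{W{\left(-72 \right)}} = - \frac{11370}{17161} - \frac{471}{\frac{1}{217 + 4 \left(-72\right)^{2} \left(5 - 72\right)^{2}}} = \left(-11370\right) \frac{1}{17161} - \frac{471}{\frac{1}{217 + 4 \cdot 5184 \left(-67\right)^{2}}} = - \frac{11370}{17161} - \frac{471}{\frac{1}{217 + 4 \cdot 5184 \cdot 4489}} = - \frac{11370}{17161} - \frac{471}{\frac{1}{217 + 93083904}} = - \frac{11370}{17161} - \frac{471}{\frac{1}{93084121}} = - \frac{11370}{17161} - 471 \frac{1}{\frac{1}{93084121}} = - \frac{11370}{17161} - 43842620991 = - \frac{752383218837921}{17161}$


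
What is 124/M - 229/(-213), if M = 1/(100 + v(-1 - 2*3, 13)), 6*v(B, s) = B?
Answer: 870205/71 ≈ 12256.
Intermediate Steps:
v(B, s) = B/6
M = 6/593 (M = 1/(100 + (-1 - 2*3)/6) = 1/(100 + (-1 - 6)/6) = 1/(100 + (⅙)*(-7)) = 1/(100 - 7/6) = 1/(593/6) = 6/593 ≈ 0.010118)
124/M - 229/(-213) = 124/(6/593) - 229/(-213) = 124*(593/6) - 229*(-1/213) = 36766/3 + 229/213 = 870205/71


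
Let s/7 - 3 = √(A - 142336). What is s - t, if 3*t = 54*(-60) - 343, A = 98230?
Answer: 3646/3 + 7*I*√44106 ≈ 1215.3 + 1470.1*I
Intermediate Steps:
t = -3583/3 (t = (54*(-60) - 343)/3 = (-3240 - 343)/3 = (⅓)*(-3583) = -3583/3 ≈ -1194.3)
s = 21 + 7*I*√44106 (s = 21 + 7*√(98230 - 142336) = 21 + 7*√(-44106) = 21 + 7*(I*√44106) = 21 + 7*I*√44106 ≈ 21.0 + 1470.1*I)
s - t = (21 + 7*I*√44106) - 1*(-3583/3) = (21 + 7*I*√44106) + 3583/3 = 3646/3 + 7*I*√44106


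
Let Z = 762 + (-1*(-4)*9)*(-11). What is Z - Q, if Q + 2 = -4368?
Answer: 4736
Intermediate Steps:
Q = -4370 (Q = -2 - 4368 = -4370)
Z = 366 (Z = 762 + (4*9)*(-11) = 762 + 36*(-11) = 762 - 396 = 366)
Z - Q = 366 - 1*(-4370) = 366 + 4370 = 4736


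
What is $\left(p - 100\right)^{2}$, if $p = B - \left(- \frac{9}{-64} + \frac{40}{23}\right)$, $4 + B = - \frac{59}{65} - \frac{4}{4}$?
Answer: $\frac{106360093488609}{9154662400} \approx 11618.0$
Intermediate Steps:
$B = - \frac{384}{65}$ ($B = -4 - \left(1 + \frac{59}{65}\right) = -4 - \frac{124}{65} = - \frac{384}{65} \approx -5.9077$)
$p = - \frac{745103}{95680}$ ($p = - \frac{384}{65} - \left(- \frac{9}{-64} + \frac{40}{23}\right) = - \frac{384}{65} - \left(\left(-9\right) \left(- \frac{1}{64}\right) + 40 \cdot \frac{1}{23}\right) = - \frac{384}{65} - \left(\frac{9}{64} + \frac{40}{23}\right) = - \frac{384}{65} - \frac{2767}{1472} = - \frac{745103}{95680} \approx -7.7874$)
$\left(p - 100\right)^{2} = \left(- \frac{745103}{95680} - 100\right)^{2} = \left(- \frac{10313103}{95680}\right)^{2} = \frac{106360093488609}{9154662400}$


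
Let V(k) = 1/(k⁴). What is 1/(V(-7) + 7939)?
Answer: 2401/19061540 ≈ 0.00012596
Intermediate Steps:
V(k) = k⁻⁴
1/(V(-7) + 7939) = 1/((-7)⁻⁴ + 7939) = 1/(1/2401 + 7939) = 1/(19061540/2401) = 2401/19061540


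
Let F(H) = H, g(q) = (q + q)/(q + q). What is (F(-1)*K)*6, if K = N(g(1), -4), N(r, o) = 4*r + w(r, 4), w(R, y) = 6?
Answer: -60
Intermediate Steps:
g(q) = 1 (g(q) = (2*q)/((2*q)) = (2*q)*(1/(2*q)) = 1)
N(r, o) = 6 + 4*r (N(r, o) = 4*r + 6 = 6 + 4*r)
K = 10 (K = 6 + 4*1 = 6 + 4 = 10)
(F(-1)*K)*6 = -1*10*6 = -10*6 = -60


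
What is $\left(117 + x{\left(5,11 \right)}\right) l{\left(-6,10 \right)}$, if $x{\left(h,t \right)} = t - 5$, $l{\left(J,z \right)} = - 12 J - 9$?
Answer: $7749$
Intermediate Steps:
$l{\left(J,z \right)} = -9 - 12 J$
$x{\left(h,t \right)} = -5 + t$
$\left(117 + x{\left(5,11 \right)}\right) l{\left(-6,10 \right)} = \left(117 + \left(-5 + 11\right)\right) \left(-9 - -72\right) = \left(117 + 6\right) \left(-9 + 72\right) = 123 \cdot 63 = 7749$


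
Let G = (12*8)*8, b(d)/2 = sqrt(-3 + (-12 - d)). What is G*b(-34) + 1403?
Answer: 1403 + 1536*sqrt(19) ≈ 8098.3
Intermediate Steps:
b(d) = 2*sqrt(-15 - d) (b(d) = 2*sqrt(-3 + (-12 - d)) = 2*sqrt(-15 - d))
G = 768 (G = 96*8 = 768)
G*b(-34) + 1403 = 768*(2*sqrt(-15 - 1*(-34))) + 1403 = 768*(2*sqrt(-15 + 34)) + 1403 = 768*(2*sqrt(19)) + 1403 = 1536*sqrt(19) + 1403 = 1403 + 1536*sqrt(19)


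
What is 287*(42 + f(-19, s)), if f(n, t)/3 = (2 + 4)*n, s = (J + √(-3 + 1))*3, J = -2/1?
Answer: -86100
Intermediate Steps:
J = -2 (J = 1*(-2) = -2)
s = -6 + 3*I*√2 (s = (-2 + √(-3 + 1))*3 = (-2 + √(-2))*3 = (-2 + I*√2)*3 = -6 + 3*I*√2 ≈ -6.0 + 4.2426*I)
f(n, t) = 18*n (f(n, t) = 3*((2 + 4)*n) = 3*(6*n) = 18*n)
287*(42 + f(-19, s)) = 287*(42 + 18*(-19)) = 287*(42 - 342) = 287*(-300) = -86100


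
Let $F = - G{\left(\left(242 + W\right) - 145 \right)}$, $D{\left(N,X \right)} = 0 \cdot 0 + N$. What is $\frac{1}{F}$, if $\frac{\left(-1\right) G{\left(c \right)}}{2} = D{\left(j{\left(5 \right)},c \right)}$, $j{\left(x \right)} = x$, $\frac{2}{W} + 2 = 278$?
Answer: $\frac{1}{10} \approx 0.1$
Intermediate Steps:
$W = \frac{1}{138}$ ($W = \frac{2}{-2 + 278} = \frac{2}{276} = 2 \cdot \frac{1}{276} = \frac{1}{138} \approx 0.0072464$)
$D{\left(N,X \right)} = N$ ($D{\left(N,X \right)} = 0 + N = N$)
$G{\left(c \right)} = -10$ ($G{\left(c \right)} = \left(-2\right) 5 = -10$)
$F = 10$ ($F = \left(-1\right) \left(-10\right) = 10$)
$\frac{1}{F} = \frac{1}{10}$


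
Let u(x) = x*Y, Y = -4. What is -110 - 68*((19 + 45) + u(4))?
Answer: -3374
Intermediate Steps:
u(x) = -4*x (u(x) = x*(-4) = -4*x)
-110 - 68*((19 + 45) + u(4)) = -110 - 68*((19 + 45) - 4*4) = -110 - 68*(64 - 16) = -110 - 68*48 = -110 - 3264 = -3374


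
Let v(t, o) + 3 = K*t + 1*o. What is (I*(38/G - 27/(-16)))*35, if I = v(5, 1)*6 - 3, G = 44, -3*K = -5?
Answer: 550025/176 ≈ 3125.1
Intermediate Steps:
K = 5/3 (K = -1/3*(-5) = 5/3 ≈ 1.6667)
v(t, o) = -3 + o + 5*t/3 (v(t, o) = -3 + (5*t/3 + 1*o) = -3 + (5*t/3 + o) = -3 + (o + 5*t/3) = -3 + o + 5*t/3)
I = 35 (I = (-3 + 1 + (5/3)*5)*6 - 3 = (-3 + 1 + 25/3)*6 - 3 = (19/3)*6 - 3 = 38 - 3 = 35)
(I*(38/G - 27/(-16)))*35 = (35*(38/44 - 27/(-16)))*35 = (35*(38*(1/44) - 27*(-1/16)))*35 = (35*(19/22 + 27/16))*35 = (35*(449/176))*35 = (15715/176)*35 = 550025/176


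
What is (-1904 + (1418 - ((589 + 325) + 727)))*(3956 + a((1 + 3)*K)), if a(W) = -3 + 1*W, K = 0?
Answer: -8408031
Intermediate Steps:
a(W) = -3 + W
(-1904 + (1418 - ((589 + 325) + 727)))*(3956 + a((1 + 3)*K)) = (-1904 + (1418 - ((589 + 325) + 727)))*(3956 + (-3 + (1 + 3)*0)) = (-1904 + (1418 - (914 + 727)))*(3956 + (-3 + 4*0)) = (-1904 + (1418 - 1*1641))*(3956 + (-3 + 0)) = (-1904 + (1418 - 1641))*(3956 - 3) = (-1904 - 223)*3953 = -2127*3953 = -8408031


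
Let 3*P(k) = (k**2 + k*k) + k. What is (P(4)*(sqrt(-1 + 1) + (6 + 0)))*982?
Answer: 70704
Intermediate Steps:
P(k) = k/3 + 2*k**2/3 (P(k) = ((k**2 + k*k) + k)/3 = ((k**2 + k**2) + k)/3 = (2*k**2 + k)/3 = (k + 2*k**2)/3 = k/3 + 2*k**2/3)
(P(4)*(sqrt(-1 + 1) + (6 + 0)))*982 = (((1/3)*4*(1 + 2*4))*(sqrt(-1 + 1) + (6 + 0)))*982 = (((1/3)*4*(1 + 8))*(sqrt(0) + 6))*982 = (((1/3)*4*9)*(0 + 6))*982 = (12*6)*982 = 72*982 = 70704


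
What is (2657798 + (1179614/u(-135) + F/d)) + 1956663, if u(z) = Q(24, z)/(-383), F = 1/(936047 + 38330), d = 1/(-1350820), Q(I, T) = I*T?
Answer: 7503989715979277/1578490740 ≈ 4.7539e+6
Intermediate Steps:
d = -1/1350820 ≈ -7.4029e-7
F = 1/974377 ≈ 1.0263e-6
u(z) = -24*z/383 (u(z) = (24*z)/(-383) = (24*z)*(-1/383) = -24*z/383)
(2657798 + (1179614/u(-135) + F/d)) + 1956663 = (2657798 + (1179614/((-24/383*(-135))) + 1/(974377*(-1/1350820)))) + 1956663 = (2657798 + (1179614/(3240/383) + (1/974377)*(-1350820))) + 1956663 = (2657798 + (1179614*(383/3240) - 1350820/974377)) + 1956663 = (2657798 + (225896081/1620 - 1350820/974377)) + 1956663 = (2657798 + 220105757388137/1578490740) + 1956663 = 4415415289178657/1578490740 + 1956663 = 7503989715979277/1578490740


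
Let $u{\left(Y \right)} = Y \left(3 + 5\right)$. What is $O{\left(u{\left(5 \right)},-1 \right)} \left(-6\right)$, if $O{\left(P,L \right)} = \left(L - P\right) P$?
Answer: $9840$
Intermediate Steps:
$u{\left(Y \right)} = 8 Y$ ($u{\left(Y \right)} = Y 8 = 8 Y$)
$O{\left(P,L \right)} = P \left(L - P\right)$
$O{\left(u{\left(5 \right)},-1 \right)} \left(-6\right) = 8 \cdot 5 \left(-1 - 8 \cdot 5\right) \left(-6\right) = 40 \left(-1 - 40\right) \left(-6\right) = 40 \left(-41\right) \left(-6\right) = \left(-1640\right) \left(-6\right) = 9840$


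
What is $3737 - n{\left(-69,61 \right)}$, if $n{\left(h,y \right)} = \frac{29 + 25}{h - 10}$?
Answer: $\frac{295277}{79} \approx 3737.7$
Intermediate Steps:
$n{\left(h,y \right)} = \frac{54}{-10 + h}$
$3737 - n{\left(-69,61 \right)} = 3737 - \frac{54}{-10 - 69} = 3737 - \frac{54}{-79} = 3737 - 54 \left(- \frac{1}{79}\right) = 3737 - - \frac{54}{79} = 3737 + \frac{54}{79} = \frac{295277}{79}$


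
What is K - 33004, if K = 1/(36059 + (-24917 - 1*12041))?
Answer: -29670597/899 ≈ -33004.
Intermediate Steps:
K = -1/899 (K = 1/(36059 + (-24917 - 12041)) = 1/(36059 - 36958) = 1/(-899) = -1/899 ≈ -0.0011123)
K - 33004 = -1/899 - 33004 = -29670597/899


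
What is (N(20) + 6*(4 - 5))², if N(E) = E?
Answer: 196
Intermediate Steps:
(N(20) + 6*(4 - 5))² = (20 + 6*(4 - 5))² = (20 + 6*(-1))² = (20 - 6)² = 14² = 196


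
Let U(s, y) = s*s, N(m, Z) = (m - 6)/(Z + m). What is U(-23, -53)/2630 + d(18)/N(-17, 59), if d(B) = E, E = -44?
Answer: 4872407/60490 ≈ 80.549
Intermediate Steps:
d(B) = -44
N(m, Z) = (-6 + m)/(Z + m)
U(s, y) = s**2
U(-23, -53)/2630 + d(18)/N(-17, 59) = (-23)**2/2630 - 44*(59 - 17)/(-6 - 17) = 529*(1/2630) - 44/(-23/42) = 529/2630 - 44/((1/42)*(-23)) = 529/2630 - 44/(-23/42) = 529/2630 - 44*(-42/23) = 529/2630 + 1848/23 = 4872407/60490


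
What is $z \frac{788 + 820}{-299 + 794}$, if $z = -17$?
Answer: $- \frac{9112}{165} \approx -55.224$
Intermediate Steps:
$z \frac{788 + 820}{-299 + 794} = - 17 \frac{788 + 820}{-299 + 794} = - 17 \cdot \frac{1608}{495} = - 17 \cdot 1608 \cdot \frac{1}{495} = \left(-17\right) \frac{536}{165} = - \frac{9112}{165}$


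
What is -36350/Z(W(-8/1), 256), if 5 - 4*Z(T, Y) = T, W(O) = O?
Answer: -145400/13 ≈ -11185.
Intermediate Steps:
Z(T, Y) = 5/4 - T/4
-36350/Z(W(-8/1), 256) = -36350/(5/4 - (-2)/1) = -36350/(5/4 - (-2)) = -36350/(5/4 - 1/4*(-8)) = -36350/(5/4 + 2) = -36350/13/4 = -36350*4/13 = -145400/13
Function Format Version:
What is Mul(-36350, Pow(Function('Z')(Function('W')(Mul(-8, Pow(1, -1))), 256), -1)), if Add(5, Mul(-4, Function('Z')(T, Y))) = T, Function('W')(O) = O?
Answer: Rational(-145400, 13) ≈ -11185.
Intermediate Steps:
Function('Z')(T, Y) = Add(Rational(5, 4), Mul(Rational(-1, 4), T))
Mul(-36350, Pow(Function('Z')(Function('W')(Mul(-8, Pow(1, -1))), 256), -1)) = Mul(-36350, Pow(Add(Rational(5, 4), Mul(Rational(-1, 4), Mul(-8, Pow(1, -1)))), -1)) = Mul(-36350, Pow(Add(Rational(5, 4), Mul(Rational(-1, 4), Mul(-8, 1))), -1)) = Mul(-36350, Pow(Add(Rational(5, 4), Mul(Rational(-1, 4), -8)), -1)) = Mul(-36350, Pow(Add(Rational(5, 4), 2), -1)) = Mul(-36350, Pow(Rational(13, 4), -1)) = Mul(-36350, Rational(4, 13)) = Rational(-145400, 13)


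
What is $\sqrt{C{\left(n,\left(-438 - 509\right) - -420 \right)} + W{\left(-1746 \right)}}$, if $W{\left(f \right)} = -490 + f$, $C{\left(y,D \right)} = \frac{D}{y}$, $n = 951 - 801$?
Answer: $\frac{i \sqrt{2015562}}{30} \approx 47.323 i$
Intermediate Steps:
$n = 150$
$\sqrt{C{\left(n,\left(-438 - 509\right) - -420 \right)} + W{\left(-1746 \right)}} = \sqrt{\frac{\left(-438 - 509\right) - -420}{150} - 2236} = \sqrt{\left(-947 + 420\right) \frac{1}{150} - 2236} = \sqrt{\left(-527\right) \frac{1}{150} - 2236} = \sqrt{- \frac{527}{150} - 2236} = \sqrt{- \frac{335927}{150}} = \frac{i \sqrt{2015562}}{30}$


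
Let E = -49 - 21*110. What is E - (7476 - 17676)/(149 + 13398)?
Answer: -31947173/13547 ≈ -2358.2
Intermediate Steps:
E = -2359 (E = -49 - 2310 = -2359)
E - (7476 - 17676)/(149 + 13398) = -2359 - (7476 - 17676)/(149 + 13398) = -2359 - (-10200)/13547 = -2359 - 1*(-10200/13547) = -2359 + 10200/13547 = -31947173/13547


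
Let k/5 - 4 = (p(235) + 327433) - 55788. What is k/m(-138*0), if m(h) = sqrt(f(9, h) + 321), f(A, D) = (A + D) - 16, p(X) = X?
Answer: 679710*sqrt(314)/157 ≈ 76717.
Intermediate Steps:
f(A, D) = -16 + A + D
k = 1359420 (k = 20 + 5*((235 + 327433) - 55788) = 20 + 5*(327668 - 55788) = 20 + 5*271880 = 20 + 1359400 = 1359420)
m(h) = sqrt(314 + h) (m(h) = sqrt((-16 + 9 + h) + 321) = sqrt((-7 + h) + 321) = sqrt(314 + h))
k/m(-138*0) = 1359420/(sqrt(314 - 138*0)) = 1359420/(sqrt(314 + 0)) = 1359420/(sqrt(314)) = 1359420*(sqrt(314)/314) = 679710*sqrt(314)/157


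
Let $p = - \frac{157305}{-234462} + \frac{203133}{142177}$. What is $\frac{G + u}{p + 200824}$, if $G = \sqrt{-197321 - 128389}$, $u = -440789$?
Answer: $- \frac{699702240830366}{318788517734867} + \frac{4762157682 i \sqrt{36190}}{318788517734867} \approx -2.1949 + 0.0028418 i$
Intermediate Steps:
$p = \frac{3332958211}{1587385894}$ ($p = \left(-157305\right) \left(- \frac{1}{234462}\right) + 203133 \cdot \frac{1}{142177} = \frac{52435}{78154} + \frac{29019}{20311} = \frac{3332958211}{1587385894} \approx 2.0997$)
$G = 3 i \sqrt{36190}$ ($G = \sqrt{-325710} = 3 i \sqrt{36190} \approx 570.71 i$)
$\frac{G + u}{p + 200824} = \frac{3 i \sqrt{36190} - 440789}{\frac{3332958211}{1587385894} + 200824} = \frac{-440789 + 3 i \sqrt{36190}}{\frac{318788517734867}{1587385894}} = \left(-440789 + 3 i \sqrt{36190}\right) \frac{1587385894}{318788517734867} = - \frac{699702240830366}{318788517734867} + \frac{4762157682 i \sqrt{36190}}{318788517734867}$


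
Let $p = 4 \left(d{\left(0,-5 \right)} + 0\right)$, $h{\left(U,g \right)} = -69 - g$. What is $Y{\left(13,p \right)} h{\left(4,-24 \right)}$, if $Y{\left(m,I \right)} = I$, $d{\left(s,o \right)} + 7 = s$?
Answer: $1260$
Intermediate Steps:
$d{\left(s,o \right)} = -7 + s$
$p = -28$ ($p = 4 \left(\left(-7 + 0\right) + 0\right) = 4 \left(-7 + 0\right) = 4 \left(-7\right) = -28$)
$Y{\left(13,p \right)} h{\left(4,-24 \right)} = - 28 \left(-69 - -24\right) = - 28 \left(-69 + 24\right) = \left(-28\right) \left(-45\right) = 1260$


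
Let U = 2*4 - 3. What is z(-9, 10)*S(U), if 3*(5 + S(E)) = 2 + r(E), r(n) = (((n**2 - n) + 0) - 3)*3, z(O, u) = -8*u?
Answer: -3040/3 ≈ -1013.3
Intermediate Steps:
U = 5 (U = 8 - 3 = 5)
r(n) = -9 - 3*n + 3*n**2 (r(n) = ((n**2 - n) - 3)*3 = (-3 + n**2 - n)*3 = -9 - 3*n + 3*n**2)
S(E) = -22/3 + E**2 - E (S(E) = -5 + (2 + (-9 - 3*E + 3*E**2))/3 = -5 + (-7 - 3*E + 3*E**2)/3 = -5 + (-7/3 + E**2 - E) = -22/3 + E**2 - E)
z(-9, 10)*S(U) = (-8*10)*(-22/3 + 5**2 - 1*5) = -80*(-22/3 + 25 - 5) = -80*38/3 = -3040/3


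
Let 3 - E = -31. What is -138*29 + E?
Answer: -3968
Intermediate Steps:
E = 34 (E = 3 - 1*(-31) = 3 + 31 = 34)
-138*29 + E = -138*29 + 34 = -4002 + 34 = -3968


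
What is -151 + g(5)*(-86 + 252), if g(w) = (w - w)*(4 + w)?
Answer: -151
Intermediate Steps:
g(w) = 0 (g(w) = 0*(4 + w) = 0)
-151 + g(5)*(-86 + 252) = -151 + 0*(-86 + 252) = -151 + 0*166 = -151 + 0 = -151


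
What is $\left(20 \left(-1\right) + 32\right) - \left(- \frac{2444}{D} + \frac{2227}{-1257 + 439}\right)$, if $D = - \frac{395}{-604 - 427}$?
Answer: $\frac{2065923937}{323110} \approx 6393.9$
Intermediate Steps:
$D = \frac{395}{1031}$ ($D = - \frac{395}{-604 - 427} = - \frac{395}{-1031} = \left(-395\right) \left(- \frac{1}{1031}\right) = \frac{395}{1031} \approx 0.38312$)
$\left(20 \left(-1\right) + 32\right) - \left(- \frac{2444}{D} + \frac{2227}{-1257 + 439}\right) = \left(20 \left(-1\right) + 32\right) + \left(\frac{2444}{\frac{395}{1031}} - \frac{2227}{-1257 + 439}\right) = \left(-20 + 32\right) + \left(2444 \cdot \frac{1031}{395} - \frac{2227}{-818}\right) = 12 + \left(\frac{2519764}{395} - - \frac{2227}{818}\right) = 12 + \left(\frac{2519764}{395} + \frac{2227}{818}\right) = 12 + \frac{2062046617}{323110} = \frac{2065923937}{323110}$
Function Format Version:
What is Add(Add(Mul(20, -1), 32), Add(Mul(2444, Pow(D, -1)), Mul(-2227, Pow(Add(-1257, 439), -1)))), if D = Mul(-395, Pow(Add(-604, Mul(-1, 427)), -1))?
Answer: Rational(2065923937, 323110) ≈ 6393.9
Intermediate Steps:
D = Rational(395, 1031) (D = Mul(-395, Pow(Add(-604, -427), -1)) = Mul(-395, Pow(-1031, -1)) = Mul(-395, Rational(-1, 1031)) = Rational(395, 1031) ≈ 0.38312)
Add(Add(Mul(20, -1), 32), Add(Mul(2444, Pow(D, -1)), Mul(-2227, Pow(Add(-1257, 439), -1)))) = Add(Add(Mul(20, -1), 32), Add(Mul(2444, Pow(Rational(395, 1031), -1)), Mul(-2227, Pow(Add(-1257, 439), -1)))) = Add(Add(-20, 32), Add(Mul(2444, Rational(1031, 395)), Mul(-2227, Pow(-818, -1)))) = Add(12, Add(Rational(2519764, 395), Mul(-2227, Rational(-1, 818)))) = Add(12, Add(Rational(2519764, 395), Rational(2227, 818))) = Add(12, Rational(2062046617, 323110)) = Rational(2065923937, 323110)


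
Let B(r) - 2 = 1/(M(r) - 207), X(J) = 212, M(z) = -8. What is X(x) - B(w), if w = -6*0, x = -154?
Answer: 45151/215 ≈ 210.00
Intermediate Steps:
w = 0
B(r) = 429/215 (B(r) = 2 + 1/(-8 - 207) = 2 + 1/(-215) = 2 - 1/215 = 429/215)
X(x) - B(w) = 212 - 1*429/215 = 212 - 429/215 = 45151/215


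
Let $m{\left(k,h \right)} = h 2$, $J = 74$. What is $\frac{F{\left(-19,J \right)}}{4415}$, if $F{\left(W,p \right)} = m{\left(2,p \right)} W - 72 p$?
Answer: $- \frac{1628}{883} \approx -1.8437$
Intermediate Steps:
$m{\left(k,h \right)} = 2 h$
$F{\left(W,p \right)} = - 72 p + 2 W p$ ($F{\left(W,p \right)} = 2 p W - 72 p = 2 W p - 72 p = - 72 p + 2 W p$)
$\frac{F{\left(-19,J \right)}}{4415} = \frac{2 \cdot 74 \left(-36 - 19\right)}{4415} = 2 \cdot 74 \left(-55\right) \frac{1}{4415} = \left(-8140\right) \frac{1}{4415} = - \frac{1628}{883}$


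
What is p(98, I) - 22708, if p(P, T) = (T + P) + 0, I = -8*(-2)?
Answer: -22594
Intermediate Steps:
I = 16
p(P, T) = P + T (p(P, T) = (P + T) + 0 = P + T)
p(98, I) - 22708 = (98 + 16) - 22708 = 114 - 22708 = -22594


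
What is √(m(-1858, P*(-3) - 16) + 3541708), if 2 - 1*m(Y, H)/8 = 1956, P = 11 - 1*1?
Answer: 2*√881519 ≈ 1877.8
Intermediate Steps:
P = 10 (P = 11 - 1 = 10)
m(Y, H) = -15632 (m(Y, H) = 16 - 8*1956 = 16 - 15648 = -15632)
√(m(-1858, P*(-3) - 16) + 3541708) = √(-15632 + 3541708) = √3526076 = 2*√881519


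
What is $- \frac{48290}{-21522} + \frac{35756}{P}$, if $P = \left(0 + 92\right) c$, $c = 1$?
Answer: $\frac{96747914}{247503} \approx 390.9$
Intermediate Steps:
$P = 92$ ($P = \left(0 + 92\right) 1 = 92 \cdot 1 = 92$)
$- \frac{48290}{-21522} + \frac{35756}{P} = - \frac{48290}{-21522} + \frac{35756}{92} = \left(-48290\right) \left(- \frac{1}{21522}\right) + 35756 \cdot \frac{1}{92} = \frac{24145}{10761} + \frac{8939}{23} = \frac{96747914}{247503}$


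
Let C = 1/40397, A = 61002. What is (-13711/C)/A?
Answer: -553883267/61002 ≈ -9079.8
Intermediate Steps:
C = 1/40397 ≈ 2.4754e-5
(-13711/C)/A = -13711/1/40397/61002 = -13711*40397*(1/61002) = -553883267*1/61002 = -553883267/61002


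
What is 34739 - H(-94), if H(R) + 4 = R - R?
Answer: 34743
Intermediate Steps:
H(R) = -4 (H(R) = -4 + (R - R) = -4 + 0 = -4)
34739 - H(-94) = 34739 - 1*(-4) = 34739 + 4 = 34743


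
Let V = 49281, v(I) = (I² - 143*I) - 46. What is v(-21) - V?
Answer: -45883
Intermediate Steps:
v(I) = -46 + I² - 143*I
v(-21) - V = (-46 + (-21)² - 143*(-21)) - 1*49281 = (-46 + 441 + 3003) - 49281 = 3398 - 49281 = -45883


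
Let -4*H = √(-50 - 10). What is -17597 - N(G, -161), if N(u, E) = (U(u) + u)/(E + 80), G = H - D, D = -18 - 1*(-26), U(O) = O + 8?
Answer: -1425365/81 - I*√15/81 ≈ -17597.0 - 0.047815*I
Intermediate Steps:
U(O) = 8 + O
H = -I*√15/2 (H = -√(-50 - 10)/4 = -I*√15/2 ≈ -1.9365*I)
D = 8 (D = -18 + 26 = 8)
G = -8 - I*√15/2 (G = -I*√15/2 - 1*8 = -I*√15/2 - 8 = -8 - I*√15/2 ≈ -8.0 - 1.9365*I)
N(u, E) = (8 + 2*u)/(80 + E) (N(u, E) = ((8 + u) + u)/(E + 80) = (8 + 2*u)/(80 + E))
-17597 - N(G, -161) = -17597 - 2*(4 + (-8 - I*√15/2))/(80 - 161) = -17597 - 2*(-4 - I*√15/2)/(-81) = -17597 - 2*(-1)*(-4 - I*√15/2)/81 = -17597 - (8/81 + I*√15/81) = -17597 + (-8/81 - I*√15/81) = -1425365/81 - I*√15/81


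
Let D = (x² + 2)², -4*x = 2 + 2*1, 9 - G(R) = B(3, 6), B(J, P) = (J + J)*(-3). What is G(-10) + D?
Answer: 36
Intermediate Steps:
B(J, P) = -6*J (B(J, P) = (2*J)*(-3) = -6*J)
G(R) = 27 (G(R) = 9 - (-6)*3 = 9 - 1*(-18) = 9 + 18 = 27)
x = -1 (x = -(2 + 2*1)/4 = -(2 + 2)/4 = -¼*4 = -1)
D = 9 (D = ((-1)² + 2)² = (1 + 2)² = 3² = 9)
G(-10) + D = 27 + 9 = 36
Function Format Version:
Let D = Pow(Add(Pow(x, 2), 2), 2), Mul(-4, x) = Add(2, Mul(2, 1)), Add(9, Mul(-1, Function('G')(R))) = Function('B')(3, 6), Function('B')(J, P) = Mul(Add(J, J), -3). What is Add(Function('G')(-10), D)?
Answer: 36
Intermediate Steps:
Function('B')(J, P) = Mul(-6, J) (Function('B')(J, P) = Mul(Mul(2, J), -3) = Mul(-6, J))
Function('G')(R) = 27 (Function('G')(R) = Add(9, Mul(-1, Mul(-6, 3))) = Add(9, Mul(-1, -18)) = Add(9, 18) = 27)
x = -1 (x = Mul(Rational(-1, 4), Add(2, Mul(2, 1))) = Mul(Rational(-1, 4), Add(2, 2)) = Mul(Rational(-1, 4), 4) = -1)
D = 9 (D = Pow(Add(Pow(-1, 2), 2), 2) = Pow(Add(1, 2), 2) = Pow(3, 2) = 9)
Add(Function('G')(-10), D) = Add(27, 9) = 36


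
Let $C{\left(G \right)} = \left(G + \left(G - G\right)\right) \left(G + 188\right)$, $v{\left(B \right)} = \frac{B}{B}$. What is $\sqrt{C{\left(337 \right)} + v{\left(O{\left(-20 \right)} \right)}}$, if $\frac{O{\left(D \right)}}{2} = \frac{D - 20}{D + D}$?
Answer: $\sqrt{176926} \approx 420.63$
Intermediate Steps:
$O{\left(D \right)} = \frac{-20 + D}{D}$ ($O{\left(D \right)} = 2 \frac{D - 20}{D + D} = 2 \frac{-20 + D}{2 D} = \frac{-20 + D}{D}$)
$v{\left(B \right)} = 1$
$C{\left(G \right)} = G \left(188 + G\right)$ ($C{\left(G \right)} = \left(G + 0\right) \left(188 + G\right) = G \left(188 + G\right)$)
$\sqrt{C{\left(337 \right)} + v{\left(O{\left(-20 \right)} \right)}} = \sqrt{337 \left(188 + 337\right) + 1} = \sqrt{337 \cdot 525 + 1} = \sqrt{176925 + 1} = \sqrt{176926}$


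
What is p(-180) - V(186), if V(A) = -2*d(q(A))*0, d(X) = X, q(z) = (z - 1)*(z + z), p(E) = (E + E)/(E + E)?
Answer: 1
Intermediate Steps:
p(E) = 1 (p(E) = (2*E)/((2*E)) = (2*E)*(1/(2*E)) = 1)
q(z) = 2*z*(-1 + z) (q(z) = (-1 + z)*(2*z) = 2*z*(-1 + z))
V(A) = 0 (V(A) = -4*A*(-1 + A)*0 = 0)
p(-180) - V(186) = 1 - 1*0 = 1 + 0 = 1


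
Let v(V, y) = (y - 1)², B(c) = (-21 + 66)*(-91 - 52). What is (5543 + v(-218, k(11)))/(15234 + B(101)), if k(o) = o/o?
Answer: 5543/8799 ≈ 0.62996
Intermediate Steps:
B(c) = -6435 (B(c) = 45*(-143) = -6435)
k(o) = 1
v(V, y) = (-1 + y)²
(5543 + v(-218, k(11)))/(15234 + B(101)) = (5543 + (-1 + 1)²)/(15234 - 6435) = (5543 + 0²)/8799 = (5543 + 0)*(1/8799) = 5543*(1/8799) = 5543/8799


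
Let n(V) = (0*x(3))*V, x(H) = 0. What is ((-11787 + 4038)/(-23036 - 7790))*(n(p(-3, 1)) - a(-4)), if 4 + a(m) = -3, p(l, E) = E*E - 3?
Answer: 54243/30826 ≈ 1.7597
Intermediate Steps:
p(l, E) = -3 + E² (p(l, E) = E² - 3 = -3 + E²)
n(V) = 0 (n(V) = (0*0)*V = 0*V = 0)
a(m) = -7 (a(m) = -4 - 3 = -7)
((-11787 + 4038)/(-23036 - 7790))*(n(p(-3, 1)) - a(-4)) = ((-11787 + 4038)/(-23036 - 7790))*(0 - 1*(-7)) = (-7749/(-30826))*(0 + 7) = -7749*(-1/30826)*7 = (7749/30826)*7 = 54243/30826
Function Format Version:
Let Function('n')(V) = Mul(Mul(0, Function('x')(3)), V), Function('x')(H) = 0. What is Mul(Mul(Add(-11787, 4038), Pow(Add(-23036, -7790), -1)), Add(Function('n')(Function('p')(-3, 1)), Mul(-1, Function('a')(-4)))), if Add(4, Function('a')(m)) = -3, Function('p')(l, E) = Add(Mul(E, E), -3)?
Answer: Rational(54243, 30826) ≈ 1.7597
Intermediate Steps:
Function('p')(l, E) = Add(-3, Pow(E, 2)) (Function('p')(l, E) = Add(Pow(E, 2), -3) = Add(-3, Pow(E, 2)))
Function('n')(V) = 0 (Function('n')(V) = Mul(Mul(0, 0), V) = Mul(0, V) = 0)
Function('a')(m) = -7 (Function('a')(m) = Add(-4, -3) = -7)
Mul(Mul(Add(-11787, 4038), Pow(Add(-23036, -7790), -1)), Add(Function('n')(Function('p')(-3, 1)), Mul(-1, Function('a')(-4)))) = Mul(Mul(Add(-11787, 4038), Pow(Add(-23036, -7790), -1)), Add(0, Mul(-1, -7))) = Mul(Mul(-7749, Pow(-30826, -1)), Add(0, 7)) = Mul(Mul(-7749, Rational(-1, 30826)), 7) = Mul(Rational(7749, 30826), 7) = Rational(54243, 30826)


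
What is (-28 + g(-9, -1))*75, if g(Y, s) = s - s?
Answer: -2100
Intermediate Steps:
g(Y, s) = 0
(-28 + g(-9, -1))*75 = (-28 + 0)*75 = -28*75 = -2100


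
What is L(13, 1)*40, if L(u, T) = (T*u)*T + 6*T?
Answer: 760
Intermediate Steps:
L(u, T) = 6*T + u*T² (L(u, T) = u*T² + 6*T = 6*T + u*T²)
L(13, 1)*40 = (1*(6 + 1*13))*40 = (1*(6 + 13))*40 = (1*19)*40 = 19*40 = 760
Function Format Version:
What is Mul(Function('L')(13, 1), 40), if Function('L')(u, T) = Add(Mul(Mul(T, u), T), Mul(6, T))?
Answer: 760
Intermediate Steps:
Function('L')(u, T) = Add(Mul(6, T), Mul(u, Pow(T, 2))) (Function('L')(u, T) = Add(Mul(u, Pow(T, 2)), Mul(6, T)) = Add(Mul(6, T), Mul(u, Pow(T, 2))))
Mul(Function('L')(13, 1), 40) = Mul(Mul(1, Add(6, Mul(1, 13))), 40) = Mul(Mul(1, Add(6, 13)), 40) = Mul(Mul(1, 19), 40) = Mul(19, 40) = 760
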